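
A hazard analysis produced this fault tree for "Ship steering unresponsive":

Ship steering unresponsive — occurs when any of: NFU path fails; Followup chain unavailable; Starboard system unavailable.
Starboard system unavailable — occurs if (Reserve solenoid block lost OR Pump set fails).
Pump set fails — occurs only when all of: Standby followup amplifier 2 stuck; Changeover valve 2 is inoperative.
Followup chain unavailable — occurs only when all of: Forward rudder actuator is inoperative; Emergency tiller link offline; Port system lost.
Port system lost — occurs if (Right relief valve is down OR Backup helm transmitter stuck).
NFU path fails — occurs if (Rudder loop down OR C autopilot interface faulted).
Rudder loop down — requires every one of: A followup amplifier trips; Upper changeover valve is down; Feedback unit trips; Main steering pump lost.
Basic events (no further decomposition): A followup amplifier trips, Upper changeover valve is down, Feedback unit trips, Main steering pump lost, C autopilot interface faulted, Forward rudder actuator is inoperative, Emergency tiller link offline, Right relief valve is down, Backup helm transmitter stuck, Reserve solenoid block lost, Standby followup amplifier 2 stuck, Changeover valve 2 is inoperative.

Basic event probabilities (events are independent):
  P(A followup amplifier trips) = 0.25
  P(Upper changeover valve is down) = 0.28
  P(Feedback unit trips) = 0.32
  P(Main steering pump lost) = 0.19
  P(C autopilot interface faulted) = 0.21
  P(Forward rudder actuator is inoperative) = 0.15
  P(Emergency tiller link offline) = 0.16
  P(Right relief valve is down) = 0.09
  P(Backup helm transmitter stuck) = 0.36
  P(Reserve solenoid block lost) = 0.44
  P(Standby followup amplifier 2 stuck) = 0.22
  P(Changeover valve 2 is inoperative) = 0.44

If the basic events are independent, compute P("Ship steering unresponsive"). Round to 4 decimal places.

P(Rudder loop down) [AND] = 0.25 × 0.28 × 0.32 × 0.19 = 0.004256
P(NFU path fails) [OR] = 1 − (1−0.004256) × (1−0.21) = 0.213362
P(Port system lost) [OR] = 1 − (1−0.09) × (1−0.36) = 0.417600
P(Followup chain unavailable) [AND] = 0.15 × 0.16 × 0.417600 = 0.010022
P(Pump set fails) [AND] = 0.22 × 0.44 = 0.096800
P(Starboard system unavailable) [OR] = 1 − (1−0.44) × (1−0.096800) = 0.494208
P(Ship steering unresponsive) [OR] = 1 − (1−0.213362) × (1−0.010022) × (1−0.494208) = 0.606112
Rounded to 4 decimal places: P(Ship steering unresponsive) ≈ 0.6061.

0.6061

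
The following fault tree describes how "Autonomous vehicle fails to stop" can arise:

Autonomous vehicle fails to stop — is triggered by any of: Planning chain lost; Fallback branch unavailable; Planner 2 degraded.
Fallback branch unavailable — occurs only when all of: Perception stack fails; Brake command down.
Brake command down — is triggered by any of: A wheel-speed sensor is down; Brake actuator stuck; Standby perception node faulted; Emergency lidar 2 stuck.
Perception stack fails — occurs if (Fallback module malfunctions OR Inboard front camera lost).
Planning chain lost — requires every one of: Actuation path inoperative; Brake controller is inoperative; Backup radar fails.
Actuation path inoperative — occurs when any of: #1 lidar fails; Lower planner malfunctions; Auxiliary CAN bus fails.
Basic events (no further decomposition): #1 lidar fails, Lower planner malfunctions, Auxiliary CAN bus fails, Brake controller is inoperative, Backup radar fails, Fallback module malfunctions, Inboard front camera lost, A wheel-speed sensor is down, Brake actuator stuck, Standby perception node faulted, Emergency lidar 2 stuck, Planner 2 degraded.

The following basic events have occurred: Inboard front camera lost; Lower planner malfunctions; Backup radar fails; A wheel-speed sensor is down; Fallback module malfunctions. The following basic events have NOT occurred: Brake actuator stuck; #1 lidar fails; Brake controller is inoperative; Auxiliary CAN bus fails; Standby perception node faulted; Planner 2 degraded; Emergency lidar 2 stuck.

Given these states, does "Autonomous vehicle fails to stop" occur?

Yes

Actuation path inoperative [OR]: #1 lidar fails=not, Lower planner malfunctions=occurs, Auxiliary CAN bus fails=not → at least one input occurs → occurs.
Planning chain lost [AND]: Actuation path inoperative=occurs, Brake controller is inoperative=not, Backup radar fails=occurs → not all inputs occur → does not occur.
Perception stack fails [OR]: Fallback module malfunctions=occurs, Inboard front camera lost=occurs → at least one input occurs → occurs.
Brake command down [OR]: A wheel-speed sensor is down=occurs, Brake actuator stuck=not, Standby perception node faulted=not, Emergency lidar 2 stuck=not → at least one input occurs → occurs.
Fallback branch unavailable [AND]: Perception stack fails=occurs, Brake command down=occurs → all inputs occur → occurs.
Autonomous vehicle fails to stop [OR]: Planning chain lost=not, Fallback branch unavailable=occurs, Planner 2 degraded=not → at least one input occurs → occurs.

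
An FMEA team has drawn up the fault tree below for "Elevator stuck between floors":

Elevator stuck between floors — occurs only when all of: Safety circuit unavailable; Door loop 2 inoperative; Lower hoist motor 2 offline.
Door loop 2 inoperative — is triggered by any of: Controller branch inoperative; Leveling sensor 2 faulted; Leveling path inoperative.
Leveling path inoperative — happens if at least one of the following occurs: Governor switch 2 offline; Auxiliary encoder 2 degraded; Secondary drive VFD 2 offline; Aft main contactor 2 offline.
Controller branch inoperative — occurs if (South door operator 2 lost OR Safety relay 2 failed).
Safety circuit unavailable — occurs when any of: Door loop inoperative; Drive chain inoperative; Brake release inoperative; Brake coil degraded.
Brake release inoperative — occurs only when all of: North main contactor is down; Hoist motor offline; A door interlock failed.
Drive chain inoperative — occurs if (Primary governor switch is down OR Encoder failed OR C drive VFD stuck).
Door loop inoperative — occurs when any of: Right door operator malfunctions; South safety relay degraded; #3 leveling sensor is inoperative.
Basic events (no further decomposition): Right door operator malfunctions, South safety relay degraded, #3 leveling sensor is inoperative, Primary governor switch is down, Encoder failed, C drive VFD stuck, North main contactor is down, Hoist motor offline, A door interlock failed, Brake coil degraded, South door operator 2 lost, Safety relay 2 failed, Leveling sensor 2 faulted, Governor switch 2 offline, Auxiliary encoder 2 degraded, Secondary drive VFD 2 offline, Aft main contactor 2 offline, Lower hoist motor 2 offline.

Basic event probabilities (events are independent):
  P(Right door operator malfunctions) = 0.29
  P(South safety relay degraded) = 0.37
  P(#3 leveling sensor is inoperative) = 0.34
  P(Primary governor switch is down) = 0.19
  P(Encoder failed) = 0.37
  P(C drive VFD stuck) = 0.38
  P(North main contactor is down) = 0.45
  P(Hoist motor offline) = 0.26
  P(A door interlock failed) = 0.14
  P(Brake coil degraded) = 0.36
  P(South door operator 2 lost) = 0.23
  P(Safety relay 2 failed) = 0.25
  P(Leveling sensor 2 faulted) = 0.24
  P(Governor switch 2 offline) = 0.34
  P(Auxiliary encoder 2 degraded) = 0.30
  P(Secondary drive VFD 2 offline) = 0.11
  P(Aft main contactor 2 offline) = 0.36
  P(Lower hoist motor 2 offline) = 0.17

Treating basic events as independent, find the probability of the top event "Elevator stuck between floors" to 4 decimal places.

P(Door loop inoperative) [OR] = 1 − (1−0.29) × (1−0.37) × (1−0.34) = 0.704782
P(Drive chain inoperative) [OR] = 1 − (1−0.19) × (1−0.37) × (1−0.38) = 0.683614
P(Brake release inoperative) [AND] = 0.45 × 0.26 × 0.14 = 0.016380
P(Safety circuit unavailable) [OR] = 1 − (1−0.704782) × (1−0.683614) × (1−0.016380) × (1−0.36) = 0.941201
P(Controller branch inoperative) [OR] = 1 − (1−0.23) × (1−0.25) = 0.422500
P(Leveling path inoperative) [OR] = 1 − (1−0.34) × (1−0.30) × (1−0.11) × (1−0.36) = 0.736845
P(Door loop 2 inoperative) [OR] = 1 − (1−0.422500) × (1−0.24) × (1−0.736845) = 0.884501
P(Elevator stuck between floors) [AND] = 0.941201 × 0.884501 × 0.17 = 0.141524
Rounded to 4 decimal places: P(Elevator stuck between floors) ≈ 0.1415.

0.1415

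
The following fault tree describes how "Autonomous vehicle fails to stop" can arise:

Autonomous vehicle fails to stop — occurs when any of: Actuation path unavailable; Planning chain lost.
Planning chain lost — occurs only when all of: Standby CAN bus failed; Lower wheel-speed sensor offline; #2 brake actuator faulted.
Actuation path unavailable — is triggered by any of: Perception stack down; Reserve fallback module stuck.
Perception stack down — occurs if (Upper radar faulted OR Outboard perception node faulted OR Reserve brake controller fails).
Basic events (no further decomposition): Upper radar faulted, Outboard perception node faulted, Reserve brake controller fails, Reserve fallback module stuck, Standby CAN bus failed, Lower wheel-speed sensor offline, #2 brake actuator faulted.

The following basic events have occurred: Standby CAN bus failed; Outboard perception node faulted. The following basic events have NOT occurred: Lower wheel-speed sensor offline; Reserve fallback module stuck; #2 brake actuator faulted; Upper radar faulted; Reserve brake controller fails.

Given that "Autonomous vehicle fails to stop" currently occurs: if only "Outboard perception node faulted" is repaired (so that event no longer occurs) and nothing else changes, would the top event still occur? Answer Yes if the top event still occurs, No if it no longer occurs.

Counterfactual: set "Outboard perception node faulted" to not occurred.
Perception stack down [OR]: Upper radar faulted=not, Outboard perception node faulted=not, Reserve brake controller fails=not → no input occurs → does not occur.
Actuation path unavailable [OR]: Perception stack down=not, Reserve fallback module stuck=not → no input occurs → does not occur.
Planning chain lost [AND]: Standby CAN bus failed=occurs, Lower wheel-speed sensor offline=not, #2 brake actuator faulted=not → not all inputs occur → does not occur.
Autonomous vehicle fails to stop [OR]: Actuation path unavailable=not, Planning chain lost=not → no input occurs → does not occur.

No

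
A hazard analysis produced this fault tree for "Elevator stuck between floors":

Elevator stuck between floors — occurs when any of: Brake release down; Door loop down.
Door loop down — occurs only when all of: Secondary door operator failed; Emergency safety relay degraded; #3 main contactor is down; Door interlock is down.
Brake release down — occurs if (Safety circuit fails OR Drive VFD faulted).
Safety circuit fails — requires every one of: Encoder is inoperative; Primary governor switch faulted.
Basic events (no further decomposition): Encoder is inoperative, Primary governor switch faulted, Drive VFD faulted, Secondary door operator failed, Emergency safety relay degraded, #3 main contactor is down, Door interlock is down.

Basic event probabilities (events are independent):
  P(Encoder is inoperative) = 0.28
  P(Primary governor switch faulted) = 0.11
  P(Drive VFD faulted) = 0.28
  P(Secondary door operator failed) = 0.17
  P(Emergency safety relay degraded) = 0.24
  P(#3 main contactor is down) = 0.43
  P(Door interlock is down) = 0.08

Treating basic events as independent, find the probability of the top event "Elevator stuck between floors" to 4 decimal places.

P(Safety circuit fails) [AND] = 0.28 × 0.11 = 0.030800
P(Brake release down) [OR] = 1 − (1−0.030800) × (1−0.28) = 0.302176
P(Door loop down) [AND] = 0.17 × 0.24 × 0.43 × 0.08 = 0.001404
P(Elevator stuck between floors) [OR] = 1 − (1−0.302176) × (1−0.001404) = 0.303156
Rounded to 4 decimal places: P(Elevator stuck between floors) ≈ 0.3032.

0.3032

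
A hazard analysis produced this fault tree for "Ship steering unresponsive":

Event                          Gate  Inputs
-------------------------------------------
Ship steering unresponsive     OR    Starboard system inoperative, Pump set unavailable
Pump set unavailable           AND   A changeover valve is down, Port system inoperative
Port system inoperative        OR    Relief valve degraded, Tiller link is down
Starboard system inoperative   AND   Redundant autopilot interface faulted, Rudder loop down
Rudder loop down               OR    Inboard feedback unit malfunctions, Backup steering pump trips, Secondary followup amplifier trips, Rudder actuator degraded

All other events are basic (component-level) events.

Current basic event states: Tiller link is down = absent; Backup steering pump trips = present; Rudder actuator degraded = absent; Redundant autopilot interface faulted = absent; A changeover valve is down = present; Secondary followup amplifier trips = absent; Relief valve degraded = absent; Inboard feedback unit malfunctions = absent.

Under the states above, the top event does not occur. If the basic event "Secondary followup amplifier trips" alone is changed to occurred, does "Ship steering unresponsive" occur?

No

Counterfactual: set "Secondary followup amplifier trips" to occurred.
Rudder loop down [OR]: Inboard feedback unit malfunctions=not, Backup steering pump trips=occurs, Secondary followup amplifier trips=occurs, Rudder actuator degraded=not → at least one input occurs → occurs.
Starboard system inoperative [AND]: Redundant autopilot interface faulted=not, Rudder loop down=occurs → not all inputs occur → does not occur.
Port system inoperative [OR]: Relief valve degraded=not, Tiller link is down=not → no input occurs → does not occur.
Pump set unavailable [AND]: A changeover valve is down=occurs, Port system inoperative=not → not all inputs occur → does not occur.
Ship steering unresponsive [OR]: Starboard system inoperative=not, Pump set unavailable=not → no input occurs → does not occur.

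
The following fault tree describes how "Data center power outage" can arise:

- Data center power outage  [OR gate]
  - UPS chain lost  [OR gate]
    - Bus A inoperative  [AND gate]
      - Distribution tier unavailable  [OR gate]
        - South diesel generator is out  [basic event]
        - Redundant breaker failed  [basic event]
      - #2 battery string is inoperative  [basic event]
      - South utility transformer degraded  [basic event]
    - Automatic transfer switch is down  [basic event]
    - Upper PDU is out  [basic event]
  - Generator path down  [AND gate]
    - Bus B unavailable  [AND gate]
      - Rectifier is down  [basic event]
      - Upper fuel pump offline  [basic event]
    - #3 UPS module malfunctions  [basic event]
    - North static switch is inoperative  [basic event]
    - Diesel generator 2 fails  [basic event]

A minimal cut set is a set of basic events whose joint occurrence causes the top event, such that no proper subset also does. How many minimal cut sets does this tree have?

5

Distribution tier unavailable [OR]: union of children's cut sets → 2 cut set(s).
Bus A inoperative [AND]: one cut set from each child combined → 2 × 1 × 1 = 2 cut set(s).
UPS chain lost [OR]: union of children's cut sets → 4 cut set(s).
Bus B unavailable [AND]: one cut set from each child combined → 1 × 1 = 1 cut set(s).
Generator path down [AND]: one cut set from each child combined → 1 × 1 × 1 × 1 = 1 cut set(s).
Data center power outage [OR]: union of children's cut sets → 5 cut set(s).
Minimal cut sets: {#2 battery string is inoperative, South diesel generator is out, South utility transformer degraded}; {#2 battery string is inoperative, Redundant breaker failed, South utility transformer degraded}; {Automatic transfer switch is down}; {Upper PDU is out}; {#3 UPS module malfunctions, Diesel generator 2 fails, North static switch is inoperative, Rectifier is down, Upper fuel pump offline}.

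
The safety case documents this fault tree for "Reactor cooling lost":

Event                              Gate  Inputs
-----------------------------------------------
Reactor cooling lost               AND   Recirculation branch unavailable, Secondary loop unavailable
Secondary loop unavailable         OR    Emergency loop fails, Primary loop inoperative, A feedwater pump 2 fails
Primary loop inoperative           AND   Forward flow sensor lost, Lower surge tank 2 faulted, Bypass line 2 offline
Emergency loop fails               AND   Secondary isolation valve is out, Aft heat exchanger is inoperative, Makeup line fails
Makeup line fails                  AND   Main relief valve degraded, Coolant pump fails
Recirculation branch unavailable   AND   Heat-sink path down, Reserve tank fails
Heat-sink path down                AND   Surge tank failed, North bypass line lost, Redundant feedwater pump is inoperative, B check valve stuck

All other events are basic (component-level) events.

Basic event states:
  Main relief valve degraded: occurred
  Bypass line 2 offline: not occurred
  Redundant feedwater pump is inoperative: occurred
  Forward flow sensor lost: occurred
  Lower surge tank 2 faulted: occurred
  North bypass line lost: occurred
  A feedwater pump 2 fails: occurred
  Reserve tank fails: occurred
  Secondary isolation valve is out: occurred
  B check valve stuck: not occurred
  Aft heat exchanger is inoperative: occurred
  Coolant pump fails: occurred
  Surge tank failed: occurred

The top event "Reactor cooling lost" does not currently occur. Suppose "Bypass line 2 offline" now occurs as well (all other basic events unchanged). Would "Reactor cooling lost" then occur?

No

Counterfactual: set "Bypass line 2 offline" to occurred.
Heat-sink path down [AND]: Surge tank failed=occurs, North bypass line lost=occurs, Redundant feedwater pump is inoperative=occurs, B check valve stuck=not → not all inputs occur → does not occur.
Recirculation branch unavailable [AND]: Heat-sink path down=not, Reserve tank fails=occurs → not all inputs occur → does not occur.
Makeup line fails [AND]: Main relief valve degraded=occurs, Coolant pump fails=occurs → all inputs occur → occurs.
Emergency loop fails [AND]: Secondary isolation valve is out=occurs, Aft heat exchanger is inoperative=occurs, Makeup line fails=occurs → all inputs occur → occurs.
Primary loop inoperative [AND]: Forward flow sensor lost=occurs, Lower surge tank 2 faulted=occurs, Bypass line 2 offline=occurs → all inputs occur → occurs.
Secondary loop unavailable [OR]: Emergency loop fails=occurs, Primary loop inoperative=occurs, A feedwater pump 2 fails=occurs → at least one input occurs → occurs.
Reactor cooling lost [AND]: Recirculation branch unavailable=not, Secondary loop unavailable=occurs → not all inputs occur → does not occur.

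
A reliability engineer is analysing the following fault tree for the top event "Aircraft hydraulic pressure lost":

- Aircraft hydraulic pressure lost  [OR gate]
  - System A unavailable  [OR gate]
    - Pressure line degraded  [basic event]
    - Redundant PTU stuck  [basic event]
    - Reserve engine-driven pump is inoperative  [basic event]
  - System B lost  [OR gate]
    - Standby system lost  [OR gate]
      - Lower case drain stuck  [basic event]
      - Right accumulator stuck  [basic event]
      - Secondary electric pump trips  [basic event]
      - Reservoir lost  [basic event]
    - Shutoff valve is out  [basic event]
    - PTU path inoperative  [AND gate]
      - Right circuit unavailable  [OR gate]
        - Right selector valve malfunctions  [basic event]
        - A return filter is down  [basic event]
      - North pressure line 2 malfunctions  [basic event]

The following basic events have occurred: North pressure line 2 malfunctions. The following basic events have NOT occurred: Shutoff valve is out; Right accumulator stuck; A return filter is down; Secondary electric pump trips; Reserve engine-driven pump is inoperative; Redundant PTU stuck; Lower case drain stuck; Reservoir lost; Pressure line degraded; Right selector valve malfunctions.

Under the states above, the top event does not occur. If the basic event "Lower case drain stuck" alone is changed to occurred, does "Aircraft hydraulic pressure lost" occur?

Counterfactual: set "Lower case drain stuck" to occurred.
System A unavailable [OR]: Pressure line degraded=not, Redundant PTU stuck=not, Reserve engine-driven pump is inoperative=not → no input occurs → does not occur.
Standby system lost [OR]: Lower case drain stuck=occurs, Right accumulator stuck=not, Secondary electric pump trips=not, Reservoir lost=not → at least one input occurs → occurs.
Right circuit unavailable [OR]: Right selector valve malfunctions=not, A return filter is down=not → no input occurs → does not occur.
PTU path inoperative [AND]: Right circuit unavailable=not, North pressure line 2 malfunctions=occurs → not all inputs occur → does not occur.
System B lost [OR]: Standby system lost=occurs, Shutoff valve is out=not, PTU path inoperative=not → at least one input occurs → occurs.
Aircraft hydraulic pressure lost [OR]: System A unavailable=not, System B lost=occurs → at least one input occurs → occurs.

Yes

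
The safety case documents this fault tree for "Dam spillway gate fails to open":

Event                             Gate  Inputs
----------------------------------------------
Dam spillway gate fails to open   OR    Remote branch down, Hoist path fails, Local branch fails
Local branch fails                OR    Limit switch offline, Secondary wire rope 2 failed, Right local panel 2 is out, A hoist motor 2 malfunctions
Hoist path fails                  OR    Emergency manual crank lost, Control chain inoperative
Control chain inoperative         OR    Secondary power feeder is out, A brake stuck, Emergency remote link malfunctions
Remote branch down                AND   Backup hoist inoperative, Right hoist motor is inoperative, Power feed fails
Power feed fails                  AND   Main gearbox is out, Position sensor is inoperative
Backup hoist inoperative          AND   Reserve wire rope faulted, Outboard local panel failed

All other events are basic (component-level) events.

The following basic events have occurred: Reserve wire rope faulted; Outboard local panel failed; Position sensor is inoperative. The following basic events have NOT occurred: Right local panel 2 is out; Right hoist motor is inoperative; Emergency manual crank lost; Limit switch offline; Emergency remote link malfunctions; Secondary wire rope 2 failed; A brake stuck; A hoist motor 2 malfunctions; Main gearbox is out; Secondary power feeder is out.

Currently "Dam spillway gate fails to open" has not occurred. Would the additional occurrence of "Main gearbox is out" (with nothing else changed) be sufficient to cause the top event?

Counterfactual: set "Main gearbox is out" to occurred.
Backup hoist inoperative [AND]: Reserve wire rope faulted=occurs, Outboard local panel failed=occurs → all inputs occur → occurs.
Power feed fails [AND]: Main gearbox is out=occurs, Position sensor is inoperative=occurs → all inputs occur → occurs.
Remote branch down [AND]: Backup hoist inoperative=occurs, Right hoist motor is inoperative=not, Power feed fails=occurs → not all inputs occur → does not occur.
Control chain inoperative [OR]: Secondary power feeder is out=not, A brake stuck=not, Emergency remote link malfunctions=not → no input occurs → does not occur.
Hoist path fails [OR]: Emergency manual crank lost=not, Control chain inoperative=not → no input occurs → does not occur.
Local branch fails [OR]: Limit switch offline=not, Secondary wire rope 2 failed=not, Right local panel 2 is out=not, A hoist motor 2 malfunctions=not → no input occurs → does not occur.
Dam spillway gate fails to open [OR]: Remote branch down=not, Hoist path fails=not, Local branch fails=not → no input occurs → does not occur.

No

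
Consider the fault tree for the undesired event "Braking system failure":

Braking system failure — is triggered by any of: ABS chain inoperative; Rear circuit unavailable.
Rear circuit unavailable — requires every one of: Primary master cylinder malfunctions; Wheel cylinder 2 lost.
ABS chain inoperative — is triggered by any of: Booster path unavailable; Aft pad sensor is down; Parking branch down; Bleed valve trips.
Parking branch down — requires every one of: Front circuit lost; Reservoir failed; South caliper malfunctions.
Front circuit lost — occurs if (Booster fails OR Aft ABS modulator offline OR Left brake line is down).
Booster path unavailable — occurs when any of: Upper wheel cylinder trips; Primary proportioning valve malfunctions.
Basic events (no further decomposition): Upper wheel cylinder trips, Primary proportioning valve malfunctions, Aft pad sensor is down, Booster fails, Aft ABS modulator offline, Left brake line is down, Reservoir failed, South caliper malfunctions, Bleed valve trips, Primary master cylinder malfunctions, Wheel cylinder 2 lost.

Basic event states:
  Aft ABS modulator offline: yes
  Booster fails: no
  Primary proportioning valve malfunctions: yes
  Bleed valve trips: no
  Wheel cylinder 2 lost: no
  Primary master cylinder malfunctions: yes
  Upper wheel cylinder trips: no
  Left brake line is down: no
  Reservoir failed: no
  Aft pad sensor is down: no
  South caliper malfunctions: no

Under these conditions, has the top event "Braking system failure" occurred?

Yes

Booster path unavailable [OR]: Upper wheel cylinder trips=not, Primary proportioning valve malfunctions=occurs → at least one input occurs → occurs.
Front circuit lost [OR]: Booster fails=not, Aft ABS modulator offline=occurs, Left brake line is down=not → at least one input occurs → occurs.
Parking branch down [AND]: Front circuit lost=occurs, Reservoir failed=not, South caliper malfunctions=not → not all inputs occur → does not occur.
ABS chain inoperative [OR]: Booster path unavailable=occurs, Aft pad sensor is down=not, Parking branch down=not, Bleed valve trips=not → at least one input occurs → occurs.
Rear circuit unavailable [AND]: Primary master cylinder malfunctions=occurs, Wheel cylinder 2 lost=not → not all inputs occur → does not occur.
Braking system failure [OR]: ABS chain inoperative=occurs, Rear circuit unavailable=not → at least one input occurs → occurs.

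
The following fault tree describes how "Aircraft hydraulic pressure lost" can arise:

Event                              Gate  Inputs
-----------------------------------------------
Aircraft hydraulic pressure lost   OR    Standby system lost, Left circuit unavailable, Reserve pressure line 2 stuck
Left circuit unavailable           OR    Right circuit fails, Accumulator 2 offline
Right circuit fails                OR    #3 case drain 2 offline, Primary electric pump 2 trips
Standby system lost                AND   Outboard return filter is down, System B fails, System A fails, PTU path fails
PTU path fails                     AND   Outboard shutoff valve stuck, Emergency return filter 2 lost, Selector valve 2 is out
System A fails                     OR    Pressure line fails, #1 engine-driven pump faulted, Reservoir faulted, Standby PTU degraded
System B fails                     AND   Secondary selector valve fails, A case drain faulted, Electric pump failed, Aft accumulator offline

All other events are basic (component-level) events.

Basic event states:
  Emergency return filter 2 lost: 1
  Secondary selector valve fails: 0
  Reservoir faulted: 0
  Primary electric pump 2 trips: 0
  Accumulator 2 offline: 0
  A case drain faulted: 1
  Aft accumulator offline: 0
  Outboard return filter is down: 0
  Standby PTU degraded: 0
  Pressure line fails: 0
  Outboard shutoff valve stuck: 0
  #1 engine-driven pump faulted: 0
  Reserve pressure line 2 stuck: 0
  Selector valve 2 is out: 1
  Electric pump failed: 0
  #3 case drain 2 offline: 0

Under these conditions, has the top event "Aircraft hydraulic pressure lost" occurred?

System B fails [AND]: Secondary selector valve fails=not, A case drain faulted=occurs, Electric pump failed=not, Aft accumulator offline=not → not all inputs occur → does not occur.
System A fails [OR]: Pressure line fails=not, #1 engine-driven pump faulted=not, Reservoir faulted=not, Standby PTU degraded=not → no input occurs → does not occur.
PTU path fails [AND]: Outboard shutoff valve stuck=not, Emergency return filter 2 lost=occurs, Selector valve 2 is out=occurs → not all inputs occur → does not occur.
Standby system lost [AND]: Outboard return filter is down=not, System B fails=not, System A fails=not, PTU path fails=not → not all inputs occur → does not occur.
Right circuit fails [OR]: #3 case drain 2 offline=not, Primary electric pump 2 trips=not → no input occurs → does not occur.
Left circuit unavailable [OR]: Right circuit fails=not, Accumulator 2 offline=not → no input occurs → does not occur.
Aircraft hydraulic pressure lost [OR]: Standby system lost=not, Left circuit unavailable=not, Reserve pressure line 2 stuck=not → no input occurs → does not occur.

No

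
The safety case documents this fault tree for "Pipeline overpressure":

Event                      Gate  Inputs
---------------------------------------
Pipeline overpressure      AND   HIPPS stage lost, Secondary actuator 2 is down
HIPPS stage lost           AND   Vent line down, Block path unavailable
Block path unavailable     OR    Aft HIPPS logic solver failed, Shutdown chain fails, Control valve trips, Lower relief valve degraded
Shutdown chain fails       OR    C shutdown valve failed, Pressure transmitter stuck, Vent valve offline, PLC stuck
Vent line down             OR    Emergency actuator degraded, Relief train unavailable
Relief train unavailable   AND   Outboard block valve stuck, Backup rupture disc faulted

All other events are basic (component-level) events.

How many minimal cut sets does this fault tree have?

14

Relief train unavailable [AND]: one cut set from each child combined → 1 × 1 = 1 cut set(s).
Vent line down [OR]: union of children's cut sets → 2 cut set(s).
Shutdown chain fails [OR]: union of children's cut sets → 4 cut set(s).
Block path unavailable [OR]: union of children's cut sets → 7 cut set(s).
HIPPS stage lost [AND]: one cut set from each child combined → 2 × 7 = 14 cut set(s).
Pipeline overpressure [AND]: one cut set from each child combined → 14 × 1 = 14 cut set(s).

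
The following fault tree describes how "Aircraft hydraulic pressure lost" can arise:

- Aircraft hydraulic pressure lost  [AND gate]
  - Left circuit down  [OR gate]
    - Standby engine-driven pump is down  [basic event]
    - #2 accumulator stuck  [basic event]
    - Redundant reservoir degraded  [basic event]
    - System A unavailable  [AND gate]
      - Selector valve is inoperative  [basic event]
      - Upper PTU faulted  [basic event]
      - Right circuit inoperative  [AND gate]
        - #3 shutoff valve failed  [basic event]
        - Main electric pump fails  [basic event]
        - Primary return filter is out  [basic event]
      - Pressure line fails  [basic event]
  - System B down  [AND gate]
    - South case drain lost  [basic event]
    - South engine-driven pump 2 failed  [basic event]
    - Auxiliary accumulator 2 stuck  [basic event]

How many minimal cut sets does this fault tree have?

Right circuit inoperative [AND]: one cut set from each child combined → 1 × 1 × 1 = 1 cut set(s).
System A unavailable [AND]: one cut set from each child combined → 1 × 1 × 1 × 1 = 1 cut set(s).
Left circuit down [OR]: union of children's cut sets → 4 cut set(s).
System B down [AND]: one cut set from each child combined → 1 × 1 × 1 = 1 cut set(s).
Aircraft hydraulic pressure lost [AND]: one cut set from each child combined → 4 × 1 = 4 cut set(s).
Minimal cut sets: {Auxiliary accumulator 2 stuck, South case drain lost, South engine-driven pump 2 failed, Standby engine-driven pump is down}; {#2 accumulator stuck, Auxiliary accumulator 2 stuck, South case drain lost, South engine-driven pump 2 failed}; {Auxiliary accumulator 2 stuck, Redundant reservoir degraded, South case drain lost, South engine-driven pump 2 failed}; {#3 shutoff valve failed, Auxiliary accumulator 2 stuck, Main electric pump fails, Pressure line fails, Primary return filter is out, Selector valve is inoperative, South case drain lost, South engine-driven pump 2 failed, Upper PTU faulted}.

4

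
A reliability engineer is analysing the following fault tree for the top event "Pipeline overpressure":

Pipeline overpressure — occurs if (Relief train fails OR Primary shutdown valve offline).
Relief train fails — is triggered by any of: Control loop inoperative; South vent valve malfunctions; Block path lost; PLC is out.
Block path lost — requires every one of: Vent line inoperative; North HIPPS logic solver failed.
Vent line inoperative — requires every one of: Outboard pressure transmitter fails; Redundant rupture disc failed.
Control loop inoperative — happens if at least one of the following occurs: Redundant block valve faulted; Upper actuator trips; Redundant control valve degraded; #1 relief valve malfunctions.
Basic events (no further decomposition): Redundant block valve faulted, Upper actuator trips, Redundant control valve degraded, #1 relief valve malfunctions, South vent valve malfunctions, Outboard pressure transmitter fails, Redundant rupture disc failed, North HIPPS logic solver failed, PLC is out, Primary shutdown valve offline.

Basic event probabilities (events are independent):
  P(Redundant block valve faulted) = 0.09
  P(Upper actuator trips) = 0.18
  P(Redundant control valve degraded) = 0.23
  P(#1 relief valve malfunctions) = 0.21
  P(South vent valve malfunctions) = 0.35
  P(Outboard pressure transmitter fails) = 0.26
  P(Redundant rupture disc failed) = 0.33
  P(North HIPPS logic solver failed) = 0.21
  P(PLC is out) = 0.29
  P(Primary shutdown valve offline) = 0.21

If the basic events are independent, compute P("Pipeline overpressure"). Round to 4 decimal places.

P(Control loop inoperative) [OR] = 1 − (1−0.09) × (1−0.18) × (1−0.23) × (1−0.21) = 0.546087
P(Vent line inoperative) [AND] = 0.26 × 0.33 = 0.085800
P(Block path lost) [AND] = 0.085800 × 0.21 = 0.018018
P(Relief train fails) [OR] = 1 − (1−0.546087) × (1−0.35) × (1−0.018018) × (1−0.29) = 0.794294
P(Pipeline overpressure) [OR] = 1 − (1−0.794294) × (1−0.21) = 0.837492
Rounded to 4 decimal places: P(Pipeline overpressure) ≈ 0.8375.

0.8375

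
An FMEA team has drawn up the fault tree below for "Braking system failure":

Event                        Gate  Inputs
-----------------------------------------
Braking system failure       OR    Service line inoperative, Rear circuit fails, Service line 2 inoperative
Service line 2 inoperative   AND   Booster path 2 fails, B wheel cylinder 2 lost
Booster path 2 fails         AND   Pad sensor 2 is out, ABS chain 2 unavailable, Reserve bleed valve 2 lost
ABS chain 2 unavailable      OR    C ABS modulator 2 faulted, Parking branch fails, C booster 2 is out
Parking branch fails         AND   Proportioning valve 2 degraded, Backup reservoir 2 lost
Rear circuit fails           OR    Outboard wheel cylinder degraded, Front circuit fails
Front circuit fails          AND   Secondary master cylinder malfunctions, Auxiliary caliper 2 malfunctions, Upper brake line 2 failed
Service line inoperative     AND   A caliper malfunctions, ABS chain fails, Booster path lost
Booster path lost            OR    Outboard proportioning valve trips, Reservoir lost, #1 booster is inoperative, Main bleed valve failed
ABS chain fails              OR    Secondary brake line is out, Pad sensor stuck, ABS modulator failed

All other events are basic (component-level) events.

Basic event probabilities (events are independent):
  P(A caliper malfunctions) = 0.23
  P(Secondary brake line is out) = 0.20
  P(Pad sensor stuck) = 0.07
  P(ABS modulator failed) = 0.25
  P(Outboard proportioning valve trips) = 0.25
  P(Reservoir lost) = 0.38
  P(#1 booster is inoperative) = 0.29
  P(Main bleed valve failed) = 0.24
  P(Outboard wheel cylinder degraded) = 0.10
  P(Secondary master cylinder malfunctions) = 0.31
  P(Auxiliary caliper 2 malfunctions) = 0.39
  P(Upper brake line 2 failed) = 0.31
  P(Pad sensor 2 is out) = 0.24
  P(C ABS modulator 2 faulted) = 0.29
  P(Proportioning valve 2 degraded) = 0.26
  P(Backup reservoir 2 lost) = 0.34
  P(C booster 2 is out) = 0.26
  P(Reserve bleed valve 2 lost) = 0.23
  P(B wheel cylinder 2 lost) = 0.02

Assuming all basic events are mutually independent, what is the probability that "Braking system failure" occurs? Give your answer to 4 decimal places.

P(ABS chain fails) [OR] = 1 − (1−0.20) × (1−0.07) × (1−0.25) = 0.442000
P(Booster path lost) [OR] = 1 − (1−0.25) × (1−0.38) × (1−0.29) × (1−0.24) = 0.749086
P(Service line inoperative) [AND] = 0.23 × 0.442000 × 0.749086 = 0.076152
P(Front circuit fails) [AND] = 0.31 × 0.39 × 0.31 = 0.037479
P(Rear circuit fails) [OR] = 1 − (1−0.10) × (1−0.037479) = 0.133731
P(Parking branch fails) [AND] = 0.26 × 0.34 = 0.088400
P(ABS chain 2 unavailable) [OR] = 1 − (1−0.29) × (1−0.088400) × (1−0.26) = 0.521045
P(Booster path 2 fails) [AND] = 0.24 × 0.521045 × 0.23 = 0.028762
P(Service line 2 inoperative) [AND] = 0.028762 × 0.02 = 0.000575
P(Braking system failure) [OR] = 1 − (1−0.076152) × (1−0.133731) × (1−0.000575) = 0.200159
Rounded to 4 decimal places: P(Braking system failure) ≈ 0.2002.

0.2002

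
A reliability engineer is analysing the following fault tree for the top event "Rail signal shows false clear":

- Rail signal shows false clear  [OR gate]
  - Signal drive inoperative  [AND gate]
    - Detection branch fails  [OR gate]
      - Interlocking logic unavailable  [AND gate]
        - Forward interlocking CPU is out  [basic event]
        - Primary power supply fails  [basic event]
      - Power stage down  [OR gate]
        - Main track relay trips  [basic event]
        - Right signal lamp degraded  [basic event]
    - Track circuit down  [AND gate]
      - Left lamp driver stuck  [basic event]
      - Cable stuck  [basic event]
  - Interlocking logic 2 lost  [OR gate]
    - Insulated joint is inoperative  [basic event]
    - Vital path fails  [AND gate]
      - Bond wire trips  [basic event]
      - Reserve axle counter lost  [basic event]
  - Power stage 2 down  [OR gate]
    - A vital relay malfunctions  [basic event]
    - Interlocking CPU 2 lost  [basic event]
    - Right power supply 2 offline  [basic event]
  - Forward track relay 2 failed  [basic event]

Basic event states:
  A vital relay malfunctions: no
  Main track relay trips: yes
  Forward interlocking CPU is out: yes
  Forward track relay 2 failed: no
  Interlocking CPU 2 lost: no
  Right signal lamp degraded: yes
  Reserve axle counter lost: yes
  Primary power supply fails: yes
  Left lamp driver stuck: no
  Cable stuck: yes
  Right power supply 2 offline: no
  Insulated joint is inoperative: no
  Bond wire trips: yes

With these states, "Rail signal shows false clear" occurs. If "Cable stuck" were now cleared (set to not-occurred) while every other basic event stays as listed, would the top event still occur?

Yes

Counterfactual: set "Cable stuck" to not occurred.
Interlocking logic unavailable [AND]: Forward interlocking CPU is out=occurs, Primary power supply fails=occurs → all inputs occur → occurs.
Power stage down [OR]: Main track relay trips=occurs, Right signal lamp degraded=occurs → at least one input occurs → occurs.
Detection branch fails [OR]: Interlocking logic unavailable=occurs, Power stage down=occurs → at least one input occurs → occurs.
Track circuit down [AND]: Left lamp driver stuck=not, Cable stuck=not → not all inputs occur → does not occur.
Signal drive inoperative [AND]: Detection branch fails=occurs, Track circuit down=not → not all inputs occur → does not occur.
Vital path fails [AND]: Bond wire trips=occurs, Reserve axle counter lost=occurs → all inputs occur → occurs.
Interlocking logic 2 lost [OR]: Insulated joint is inoperative=not, Vital path fails=occurs → at least one input occurs → occurs.
Power stage 2 down [OR]: A vital relay malfunctions=not, Interlocking CPU 2 lost=not, Right power supply 2 offline=not → no input occurs → does not occur.
Rail signal shows false clear [OR]: Signal drive inoperative=not, Interlocking logic 2 lost=occurs, Power stage 2 down=not, Forward track relay 2 failed=not → at least one input occurs → occurs.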